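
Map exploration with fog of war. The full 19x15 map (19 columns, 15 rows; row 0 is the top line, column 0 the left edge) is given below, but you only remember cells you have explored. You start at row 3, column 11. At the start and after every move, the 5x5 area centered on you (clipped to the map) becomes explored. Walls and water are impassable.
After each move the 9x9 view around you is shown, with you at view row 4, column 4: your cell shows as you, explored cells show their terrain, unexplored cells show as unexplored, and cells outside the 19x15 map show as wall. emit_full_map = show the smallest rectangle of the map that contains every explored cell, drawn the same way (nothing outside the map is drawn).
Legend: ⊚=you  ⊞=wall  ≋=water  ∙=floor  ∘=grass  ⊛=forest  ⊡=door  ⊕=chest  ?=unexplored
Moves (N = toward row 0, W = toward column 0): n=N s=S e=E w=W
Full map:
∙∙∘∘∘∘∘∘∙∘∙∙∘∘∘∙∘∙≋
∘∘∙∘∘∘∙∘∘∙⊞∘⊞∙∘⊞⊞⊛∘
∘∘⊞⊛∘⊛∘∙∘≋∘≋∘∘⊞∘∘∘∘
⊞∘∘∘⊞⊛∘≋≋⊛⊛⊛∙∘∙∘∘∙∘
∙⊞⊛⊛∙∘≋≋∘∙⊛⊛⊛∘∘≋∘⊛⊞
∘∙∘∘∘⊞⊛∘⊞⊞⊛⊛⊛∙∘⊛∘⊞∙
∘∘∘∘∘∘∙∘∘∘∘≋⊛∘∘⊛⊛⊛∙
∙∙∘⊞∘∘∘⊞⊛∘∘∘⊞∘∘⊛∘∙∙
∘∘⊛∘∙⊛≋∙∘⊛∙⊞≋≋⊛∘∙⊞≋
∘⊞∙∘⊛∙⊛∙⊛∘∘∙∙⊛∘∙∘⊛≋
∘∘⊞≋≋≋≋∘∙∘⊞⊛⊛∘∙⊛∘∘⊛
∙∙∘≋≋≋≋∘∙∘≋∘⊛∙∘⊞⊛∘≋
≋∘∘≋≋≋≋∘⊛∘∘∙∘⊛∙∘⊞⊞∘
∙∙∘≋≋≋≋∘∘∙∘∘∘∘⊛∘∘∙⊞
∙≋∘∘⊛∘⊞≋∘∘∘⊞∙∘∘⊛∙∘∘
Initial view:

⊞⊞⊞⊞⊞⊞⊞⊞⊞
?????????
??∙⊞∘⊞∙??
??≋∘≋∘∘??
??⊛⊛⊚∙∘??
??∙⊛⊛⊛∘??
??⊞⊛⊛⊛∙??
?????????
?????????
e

⊞⊞⊞⊞⊞⊞⊞⊞⊞
?????????
?∙⊞∘⊞∙∘??
?≋∘≋∘∘⊞??
?⊛⊛⊛⊚∘∙??
?∙⊛⊛⊛∘∘??
?⊞⊛⊛⊛∙∘??
?????????
?????????

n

⊞⊞⊞⊞⊞⊞⊞⊞⊞
⊞⊞⊞⊞⊞⊞⊞⊞⊞
??∙∙∘∘∘??
?∙⊞∘⊞∙∘??
?≋∘≋⊚∘⊞??
?⊛⊛⊛∙∘∙??
?∙⊛⊛⊛∘∘??
?⊞⊛⊛⊛∙∘??
?????????

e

⊞⊞⊞⊞⊞⊞⊞⊞⊞
⊞⊞⊞⊞⊞⊞⊞⊞⊞
?∙∙∘∘∘∙??
∙⊞∘⊞∙∘⊞??
≋∘≋∘⊚⊞∘??
⊛⊛⊛∙∘∙∘??
∙⊛⊛⊛∘∘≋??
⊞⊛⊛⊛∙∘???
?????????

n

⊞⊞⊞⊞⊞⊞⊞⊞⊞
⊞⊞⊞⊞⊞⊞⊞⊞⊞
⊞⊞⊞⊞⊞⊞⊞⊞⊞
?∙∙∘∘∘∙??
∙⊞∘⊞⊚∘⊞??
≋∘≋∘∘⊞∘??
⊛⊛⊛∙∘∙∘??
∙⊛⊛⊛∘∘≋??
⊞⊛⊛⊛∙∘???

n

⊞⊞⊞⊞⊞⊞⊞⊞⊞
⊞⊞⊞⊞⊞⊞⊞⊞⊞
⊞⊞⊞⊞⊞⊞⊞⊞⊞
⊞⊞⊞⊞⊞⊞⊞⊞⊞
?∙∙∘⊚∘∙??
∙⊞∘⊞∙∘⊞??
≋∘≋∘∘⊞∘??
⊛⊛⊛∙∘∙∘??
∙⊛⊛⊛∘∘≋??

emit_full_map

?∙∙∘⊚∘∙
∙⊞∘⊞∙∘⊞
≋∘≋∘∘⊞∘
⊛⊛⊛∙∘∙∘
∙⊛⊛⊛∘∘≋
⊞⊛⊛⊛∙∘?

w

⊞⊞⊞⊞⊞⊞⊞⊞⊞
⊞⊞⊞⊞⊞⊞⊞⊞⊞
⊞⊞⊞⊞⊞⊞⊞⊞⊞
⊞⊞⊞⊞⊞⊞⊞⊞⊞
??∙∙⊚∘∘∙?
?∙⊞∘⊞∙∘⊞?
?≋∘≋∘∘⊞∘?
?⊛⊛⊛∙∘∙∘?
?∙⊛⊛⊛∘∘≋?

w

⊞⊞⊞⊞⊞⊞⊞⊞⊞
⊞⊞⊞⊞⊞⊞⊞⊞⊞
⊞⊞⊞⊞⊞⊞⊞⊞⊞
⊞⊞⊞⊞⊞⊞⊞⊞⊞
??∘∙⊚∘∘∘∙
??∙⊞∘⊞∙∘⊞
??≋∘≋∘∘⊞∘
??⊛⊛⊛∙∘∙∘
??∙⊛⊛⊛∘∘≋

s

⊞⊞⊞⊞⊞⊞⊞⊞⊞
⊞⊞⊞⊞⊞⊞⊞⊞⊞
⊞⊞⊞⊞⊞⊞⊞⊞⊞
??∘∙∙∘∘∘∙
??∙⊞⊚⊞∙∘⊞
??≋∘≋∘∘⊞∘
??⊛⊛⊛∙∘∙∘
??∙⊛⊛⊛∘∘≋
??⊞⊛⊛⊛∙∘?

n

⊞⊞⊞⊞⊞⊞⊞⊞⊞
⊞⊞⊞⊞⊞⊞⊞⊞⊞
⊞⊞⊞⊞⊞⊞⊞⊞⊞
⊞⊞⊞⊞⊞⊞⊞⊞⊞
??∘∙⊚∘∘∘∙
??∙⊞∘⊞∙∘⊞
??≋∘≋∘∘⊞∘
??⊛⊛⊛∙∘∙∘
??∙⊛⊛⊛∘∘≋

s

⊞⊞⊞⊞⊞⊞⊞⊞⊞
⊞⊞⊞⊞⊞⊞⊞⊞⊞
⊞⊞⊞⊞⊞⊞⊞⊞⊞
??∘∙∙∘∘∘∙
??∙⊞⊚⊞∙∘⊞
??≋∘≋∘∘⊞∘
??⊛⊛⊛∙∘∙∘
??∙⊛⊛⊛∘∘≋
??⊞⊛⊛⊛∙∘?


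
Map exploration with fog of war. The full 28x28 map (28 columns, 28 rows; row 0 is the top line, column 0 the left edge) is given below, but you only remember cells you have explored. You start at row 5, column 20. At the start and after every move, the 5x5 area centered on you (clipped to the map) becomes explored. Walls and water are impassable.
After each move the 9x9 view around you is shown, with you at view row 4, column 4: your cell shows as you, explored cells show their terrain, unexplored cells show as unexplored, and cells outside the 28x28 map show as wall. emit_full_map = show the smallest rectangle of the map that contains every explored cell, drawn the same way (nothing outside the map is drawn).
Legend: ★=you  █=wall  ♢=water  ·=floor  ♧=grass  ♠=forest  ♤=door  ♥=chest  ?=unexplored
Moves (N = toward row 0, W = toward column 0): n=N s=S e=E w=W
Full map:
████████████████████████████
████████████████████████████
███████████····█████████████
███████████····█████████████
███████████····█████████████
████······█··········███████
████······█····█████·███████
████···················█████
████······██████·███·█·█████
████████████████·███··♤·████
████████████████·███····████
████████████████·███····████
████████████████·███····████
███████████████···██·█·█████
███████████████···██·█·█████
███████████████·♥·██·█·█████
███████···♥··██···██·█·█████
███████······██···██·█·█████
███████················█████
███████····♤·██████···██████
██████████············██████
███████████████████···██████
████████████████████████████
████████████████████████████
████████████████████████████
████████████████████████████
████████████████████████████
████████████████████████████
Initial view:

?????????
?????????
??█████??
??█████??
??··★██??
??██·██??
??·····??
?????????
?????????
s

?????????
??█████??
??█████??
??···██??
??██★██??
??·····??
??██·█·??
?????????
?????????

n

?????????
?????????
??█████??
??█████??
??··★██??
??██·██??
??·····??
??██·█·??
?????????

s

?????????
??█████??
??█████??
??···██??
??██★██??
??·····??
??██·█·??
?????????
?????????

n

?????????
?????????
??█████??
??█████??
??··★██??
??██·██??
??·····??
??██·█·??
?????????


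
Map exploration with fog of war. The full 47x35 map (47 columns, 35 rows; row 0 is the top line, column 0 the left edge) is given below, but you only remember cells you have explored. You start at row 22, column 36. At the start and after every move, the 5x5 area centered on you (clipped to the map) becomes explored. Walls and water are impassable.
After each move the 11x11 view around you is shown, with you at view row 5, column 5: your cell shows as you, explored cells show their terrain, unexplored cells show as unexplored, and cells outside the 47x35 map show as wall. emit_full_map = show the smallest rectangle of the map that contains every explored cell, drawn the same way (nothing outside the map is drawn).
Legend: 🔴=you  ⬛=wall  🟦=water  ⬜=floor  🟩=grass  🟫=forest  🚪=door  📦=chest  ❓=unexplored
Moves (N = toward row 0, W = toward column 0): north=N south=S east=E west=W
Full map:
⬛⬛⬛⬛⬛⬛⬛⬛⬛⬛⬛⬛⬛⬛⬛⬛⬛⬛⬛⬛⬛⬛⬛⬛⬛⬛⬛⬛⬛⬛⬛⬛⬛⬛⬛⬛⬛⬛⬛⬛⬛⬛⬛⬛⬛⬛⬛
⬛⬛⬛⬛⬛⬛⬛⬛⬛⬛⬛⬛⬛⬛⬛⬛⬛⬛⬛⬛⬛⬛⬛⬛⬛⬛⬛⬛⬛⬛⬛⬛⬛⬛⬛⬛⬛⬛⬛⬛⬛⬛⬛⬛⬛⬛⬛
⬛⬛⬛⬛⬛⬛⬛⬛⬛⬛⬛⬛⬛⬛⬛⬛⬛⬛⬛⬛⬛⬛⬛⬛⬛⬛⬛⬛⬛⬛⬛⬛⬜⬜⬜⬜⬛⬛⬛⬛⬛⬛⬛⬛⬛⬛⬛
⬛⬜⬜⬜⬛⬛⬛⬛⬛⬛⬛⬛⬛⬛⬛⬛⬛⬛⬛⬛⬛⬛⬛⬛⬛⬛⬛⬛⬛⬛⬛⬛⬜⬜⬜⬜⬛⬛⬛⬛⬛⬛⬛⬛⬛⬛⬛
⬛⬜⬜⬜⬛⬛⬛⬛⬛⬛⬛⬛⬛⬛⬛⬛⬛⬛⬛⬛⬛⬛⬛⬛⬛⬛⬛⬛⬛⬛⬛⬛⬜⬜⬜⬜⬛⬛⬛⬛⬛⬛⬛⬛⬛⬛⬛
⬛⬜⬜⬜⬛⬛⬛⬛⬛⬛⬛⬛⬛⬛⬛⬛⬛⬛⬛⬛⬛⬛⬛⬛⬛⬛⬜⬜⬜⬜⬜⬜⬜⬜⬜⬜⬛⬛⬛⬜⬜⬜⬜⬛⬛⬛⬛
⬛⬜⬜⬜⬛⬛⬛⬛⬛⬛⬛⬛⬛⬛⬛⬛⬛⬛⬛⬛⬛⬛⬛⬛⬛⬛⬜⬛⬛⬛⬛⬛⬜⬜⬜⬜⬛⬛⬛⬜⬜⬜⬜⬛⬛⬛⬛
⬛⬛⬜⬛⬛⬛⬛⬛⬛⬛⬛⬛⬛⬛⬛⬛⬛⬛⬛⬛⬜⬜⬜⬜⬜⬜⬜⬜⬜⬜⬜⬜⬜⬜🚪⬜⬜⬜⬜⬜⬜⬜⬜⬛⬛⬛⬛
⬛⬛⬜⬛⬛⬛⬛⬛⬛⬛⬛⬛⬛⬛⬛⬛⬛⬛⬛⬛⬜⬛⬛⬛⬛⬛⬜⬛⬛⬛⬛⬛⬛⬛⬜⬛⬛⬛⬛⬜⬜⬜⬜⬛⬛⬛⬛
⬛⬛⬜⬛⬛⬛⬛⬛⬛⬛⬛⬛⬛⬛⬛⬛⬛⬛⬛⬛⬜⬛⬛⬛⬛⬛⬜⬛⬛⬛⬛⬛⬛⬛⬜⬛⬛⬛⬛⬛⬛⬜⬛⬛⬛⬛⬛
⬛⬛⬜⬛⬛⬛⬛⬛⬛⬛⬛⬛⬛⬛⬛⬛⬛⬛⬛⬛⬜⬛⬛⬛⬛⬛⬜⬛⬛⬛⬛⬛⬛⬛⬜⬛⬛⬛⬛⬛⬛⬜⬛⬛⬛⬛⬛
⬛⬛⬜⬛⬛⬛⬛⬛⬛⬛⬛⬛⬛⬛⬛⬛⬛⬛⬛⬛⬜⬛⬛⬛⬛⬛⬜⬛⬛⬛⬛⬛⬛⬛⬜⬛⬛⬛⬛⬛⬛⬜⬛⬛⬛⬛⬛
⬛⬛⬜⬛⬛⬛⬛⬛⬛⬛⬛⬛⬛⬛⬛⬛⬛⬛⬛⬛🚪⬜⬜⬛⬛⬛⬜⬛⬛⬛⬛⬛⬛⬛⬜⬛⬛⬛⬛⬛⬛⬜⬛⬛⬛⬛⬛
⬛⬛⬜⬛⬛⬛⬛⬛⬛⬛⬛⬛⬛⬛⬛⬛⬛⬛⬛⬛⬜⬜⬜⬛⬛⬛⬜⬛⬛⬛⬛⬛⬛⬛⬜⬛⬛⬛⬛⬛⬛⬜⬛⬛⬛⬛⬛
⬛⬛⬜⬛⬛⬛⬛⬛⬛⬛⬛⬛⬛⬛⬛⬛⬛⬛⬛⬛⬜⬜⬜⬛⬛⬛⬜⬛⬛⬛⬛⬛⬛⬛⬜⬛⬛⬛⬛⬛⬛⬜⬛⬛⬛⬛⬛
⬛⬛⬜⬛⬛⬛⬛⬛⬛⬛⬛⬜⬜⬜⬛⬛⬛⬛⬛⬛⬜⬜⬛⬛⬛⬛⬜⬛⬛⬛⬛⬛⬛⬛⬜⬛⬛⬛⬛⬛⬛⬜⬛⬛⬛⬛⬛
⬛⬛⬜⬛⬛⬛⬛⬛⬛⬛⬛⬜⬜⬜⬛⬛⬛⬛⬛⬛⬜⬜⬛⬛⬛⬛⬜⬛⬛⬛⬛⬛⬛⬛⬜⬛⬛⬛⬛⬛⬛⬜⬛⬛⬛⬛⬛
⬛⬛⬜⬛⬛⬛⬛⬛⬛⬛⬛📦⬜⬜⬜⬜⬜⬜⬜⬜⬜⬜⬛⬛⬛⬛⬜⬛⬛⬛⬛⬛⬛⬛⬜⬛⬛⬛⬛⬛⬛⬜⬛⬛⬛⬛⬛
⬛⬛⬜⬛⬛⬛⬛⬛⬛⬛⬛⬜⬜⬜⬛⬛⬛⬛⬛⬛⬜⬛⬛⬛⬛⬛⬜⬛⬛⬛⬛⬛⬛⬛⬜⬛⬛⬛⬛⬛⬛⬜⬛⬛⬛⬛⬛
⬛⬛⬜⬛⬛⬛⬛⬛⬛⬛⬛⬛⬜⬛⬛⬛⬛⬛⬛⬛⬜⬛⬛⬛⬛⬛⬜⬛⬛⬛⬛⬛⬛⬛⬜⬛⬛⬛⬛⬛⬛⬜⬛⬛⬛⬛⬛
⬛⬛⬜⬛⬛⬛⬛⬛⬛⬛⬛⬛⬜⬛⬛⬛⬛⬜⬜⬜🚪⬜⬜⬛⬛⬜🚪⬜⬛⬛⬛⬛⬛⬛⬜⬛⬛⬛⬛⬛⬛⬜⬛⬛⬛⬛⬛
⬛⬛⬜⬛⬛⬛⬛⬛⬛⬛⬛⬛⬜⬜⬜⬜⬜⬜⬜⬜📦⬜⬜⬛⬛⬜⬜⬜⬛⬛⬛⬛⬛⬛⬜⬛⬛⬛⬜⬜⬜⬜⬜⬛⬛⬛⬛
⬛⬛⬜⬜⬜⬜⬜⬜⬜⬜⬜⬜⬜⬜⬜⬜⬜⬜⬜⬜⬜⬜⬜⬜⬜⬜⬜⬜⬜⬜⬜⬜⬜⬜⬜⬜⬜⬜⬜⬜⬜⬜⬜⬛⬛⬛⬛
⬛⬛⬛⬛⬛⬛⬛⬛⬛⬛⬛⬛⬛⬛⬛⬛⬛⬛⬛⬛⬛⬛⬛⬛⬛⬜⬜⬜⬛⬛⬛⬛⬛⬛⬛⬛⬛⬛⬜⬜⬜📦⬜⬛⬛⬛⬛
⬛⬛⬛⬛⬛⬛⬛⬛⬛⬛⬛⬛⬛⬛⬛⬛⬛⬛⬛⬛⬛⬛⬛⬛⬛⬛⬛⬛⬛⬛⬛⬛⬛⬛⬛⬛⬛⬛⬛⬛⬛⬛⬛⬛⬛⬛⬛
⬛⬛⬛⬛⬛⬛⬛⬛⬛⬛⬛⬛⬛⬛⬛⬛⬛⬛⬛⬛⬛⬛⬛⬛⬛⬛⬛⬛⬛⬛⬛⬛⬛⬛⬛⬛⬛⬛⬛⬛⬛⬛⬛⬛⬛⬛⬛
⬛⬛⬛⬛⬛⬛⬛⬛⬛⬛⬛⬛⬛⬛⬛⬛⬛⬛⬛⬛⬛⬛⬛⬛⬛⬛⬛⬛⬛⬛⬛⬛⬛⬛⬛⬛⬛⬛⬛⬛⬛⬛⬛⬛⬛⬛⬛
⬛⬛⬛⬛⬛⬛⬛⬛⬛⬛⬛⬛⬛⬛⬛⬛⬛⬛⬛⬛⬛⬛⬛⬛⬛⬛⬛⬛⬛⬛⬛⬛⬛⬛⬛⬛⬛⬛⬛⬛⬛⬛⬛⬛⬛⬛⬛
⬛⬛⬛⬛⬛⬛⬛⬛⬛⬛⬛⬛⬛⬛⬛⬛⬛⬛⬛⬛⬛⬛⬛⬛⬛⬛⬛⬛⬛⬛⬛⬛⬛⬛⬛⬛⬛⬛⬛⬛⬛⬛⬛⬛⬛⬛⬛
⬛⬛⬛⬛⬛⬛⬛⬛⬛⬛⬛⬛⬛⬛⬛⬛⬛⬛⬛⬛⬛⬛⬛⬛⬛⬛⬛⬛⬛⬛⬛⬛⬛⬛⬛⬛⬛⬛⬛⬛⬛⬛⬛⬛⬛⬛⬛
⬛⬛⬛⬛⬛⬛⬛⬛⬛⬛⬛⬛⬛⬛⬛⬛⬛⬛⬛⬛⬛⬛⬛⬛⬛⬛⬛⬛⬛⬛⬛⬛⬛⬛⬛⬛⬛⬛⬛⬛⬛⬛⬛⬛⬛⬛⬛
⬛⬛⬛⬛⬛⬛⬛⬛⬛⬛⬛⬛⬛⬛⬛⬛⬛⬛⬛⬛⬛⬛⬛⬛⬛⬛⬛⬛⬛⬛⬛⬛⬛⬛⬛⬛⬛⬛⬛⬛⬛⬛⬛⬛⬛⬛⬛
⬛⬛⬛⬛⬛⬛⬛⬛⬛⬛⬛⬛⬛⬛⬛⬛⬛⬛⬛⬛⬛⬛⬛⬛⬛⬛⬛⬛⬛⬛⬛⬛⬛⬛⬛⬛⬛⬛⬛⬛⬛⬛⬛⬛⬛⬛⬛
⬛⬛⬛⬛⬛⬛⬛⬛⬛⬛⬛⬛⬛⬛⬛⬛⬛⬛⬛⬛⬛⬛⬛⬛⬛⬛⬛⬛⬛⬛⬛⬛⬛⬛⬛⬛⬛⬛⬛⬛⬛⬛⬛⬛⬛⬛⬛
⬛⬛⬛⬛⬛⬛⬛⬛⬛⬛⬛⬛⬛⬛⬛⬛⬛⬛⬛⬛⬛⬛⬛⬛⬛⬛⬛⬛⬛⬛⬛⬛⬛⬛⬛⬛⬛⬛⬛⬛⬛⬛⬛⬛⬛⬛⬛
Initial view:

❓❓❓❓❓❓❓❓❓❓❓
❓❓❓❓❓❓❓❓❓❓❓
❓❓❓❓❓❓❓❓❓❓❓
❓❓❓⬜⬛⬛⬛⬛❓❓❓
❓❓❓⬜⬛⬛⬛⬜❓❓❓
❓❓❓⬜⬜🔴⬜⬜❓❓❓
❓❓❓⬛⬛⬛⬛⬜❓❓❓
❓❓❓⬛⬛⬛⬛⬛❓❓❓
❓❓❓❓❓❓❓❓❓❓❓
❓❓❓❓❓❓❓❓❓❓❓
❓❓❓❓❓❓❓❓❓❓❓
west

❓❓❓❓❓❓❓❓❓❓❓
❓❓❓❓❓❓❓❓❓❓❓
❓❓❓❓❓❓❓❓❓❓❓
❓❓❓⬛⬜⬛⬛⬛⬛❓❓
❓❓❓⬛⬜⬛⬛⬛⬜❓❓
❓❓❓⬜⬜🔴⬜⬜⬜❓❓
❓❓❓⬛⬛⬛⬛⬛⬜❓❓
❓❓❓⬛⬛⬛⬛⬛⬛❓❓
❓❓❓❓❓❓❓❓❓❓❓
❓❓❓❓❓❓❓❓❓❓❓
❓❓❓❓❓❓❓❓❓❓❓

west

❓❓❓❓❓❓❓❓❓❓❓
❓❓❓❓❓❓❓❓❓❓❓
❓❓❓❓❓❓❓❓❓❓❓
❓❓❓⬛⬛⬜⬛⬛⬛⬛❓
❓❓❓⬛⬛⬜⬛⬛⬛⬜❓
❓❓❓⬜⬜🔴⬜⬜⬜⬜❓
❓❓❓⬛⬛⬛⬛⬛⬛⬜❓
❓❓❓⬛⬛⬛⬛⬛⬛⬛❓
❓❓❓❓❓❓❓❓❓❓❓
❓❓❓❓❓❓❓❓❓❓❓
❓❓❓❓❓❓❓❓❓❓❓

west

❓❓❓❓❓❓❓❓❓❓❓
❓❓❓❓❓❓❓❓❓❓❓
❓❓❓❓❓❓❓❓❓❓❓
❓❓❓⬛⬛⬛⬜⬛⬛⬛⬛
❓❓❓⬛⬛⬛⬜⬛⬛⬛⬜
❓❓❓⬜⬜🔴⬜⬜⬜⬜⬜
❓❓❓⬛⬛⬛⬛⬛⬛⬛⬜
❓❓❓⬛⬛⬛⬛⬛⬛⬛⬛
❓❓❓❓❓❓❓❓❓❓❓
❓❓❓❓❓❓❓❓❓❓❓
❓❓❓❓❓❓❓❓❓❓❓

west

❓❓❓❓❓❓❓❓❓❓❓
❓❓❓❓❓❓❓❓❓❓❓
❓❓❓❓❓❓❓❓❓❓❓
❓❓❓⬛⬛⬛⬛⬜⬛⬛⬛
❓❓❓⬛⬛⬛⬛⬜⬛⬛⬛
❓❓❓⬜⬜🔴⬜⬜⬜⬜⬜
❓❓❓⬛⬛⬛⬛⬛⬛⬛⬛
❓❓❓⬛⬛⬛⬛⬛⬛⬛⬛
❓❓❓❓❓❓❓❓❓❓❓
❓❓❓❓❓❓❓❓❓❓❓
❓❓❓❓❓❓❓❓❓❓❓

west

❓❓❓❓❓❓❓❓❓❓❓
❓❓❓❓❓❓❓❓❓❓❓
❓❓❓❓❓❓❓❓❓❓❓
❓❓❓⬛⬛⬛⬛⬛⬜⬛⬛
❓❓❓⬛⬛⬛⬛⬛⬜⬛⬛
❓❓❓⬜⬜🔴⬜⬜⬜⬜⬜
❓❓❓⬛⬛⬛⬛⬛⬛⬛⬛
❓❓❓⬛⬛⬛⬛⬛⬛⬛⬛
❓❓❓❓❓❓❓❓❓❓❓
❓❓❓❓❓❓❓❓❓❓❓
❓❓❓❓❓❓❓❓❓❓❓

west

❓❓❓❓❓❓❓❓❓❓❓
❓❓❓❓❓❓❓❓❓❓❓
❓❓❓❓❓❓❓❓❓❓❓
❓❓❓⬛⬛⬛⬛⬛⬛⬜⬛
❓❓❓⬛⬛⬛⬛⬛⬛⬜⬛
❓❓❓⬜⬜🔴⬜⬜⬜⬜⬜
❓❓❓⬛⬛⬛⬛⬛⬛⬛⬛
❓❓❓⬛⬛⬛⬛⬛⬛⬛⬛
❓❓❓❓❓❓❓❓❓❓❓
❓❓❓❓❓❓❓❓❓❓❓
❓❓❓❓❓❓❓❓❓❓❓

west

❓❓❓❓❓❓❓❓❓❓❓
❓❓❓❓❓❓❓❓❓❓❓
❓❓❓❓❓❓❓❓❓❓❓
❓❓❓⬜⬛⬛⬛⬛⬛⬛⬜
❓❓❓⬜⬛⬛⬛⬛⬛⬛⬜
❓❓❓⬜⬜🔴⬜⬜⬜⬜⬜
❓❓❓⬜⬛⬛⬛⬛⬛⬛⬛
❓❓❓⬛⬛⬛⬛⬛⬛⬛⬛
❓❓❓❓❓❓❓❓❓❓❓
❓❓❓❓❓❓❓❓❓❓❓
❓❓❓❓❓❓❓❓❓❓❓

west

❓❓❓❓❓❓❓❓❓❓❓
❓❓❓❓❓❓❓❓❓❓❓
❓❓❓❓❓❓❓❓❓❓❓
❓❓❓🚪⬜⬛⬛⬛⬛⬛⬛
❓❓❓⬜⬜⬛⬛⬛⬛⬛⬛
❓❓❓⬜⬜🔴⬜⬜⬜⬜⬜
❓❓❓⬜⬜⬛⬛⬛⬛⬛⬛
❓❓❓⬛⬛⬛⬛⬛⬛⬛⬛
❓❓❓❓❓❓❓❓❓❓❓
❓❓❓❓❓❓❓❓❓❓❓
❓❓❓❓❓❓❓❓❓❓❓

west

❓❓❓❓❓❓❓❓❓❓❓
❓❓❓❓❓❓❓❓❓❓❓
❓❓❓❓❓❓❓❓❓❓❓
❓❓❓⬜🚪⬜⬛⬛⬛⬛⬛
❓❓❓⬜⬜⬜⬛⬛⬛⬛⬛
❓❓❓⬜⬜🔴⬜⬜⬜⬜⬜
❓❓❓⬜⬜⬜⬛⬛⬛⬛⬛
❓❓❓⬛⬛⬛⬛⬛⬛⬛⬛
❓❓❓❓❓❓❓❓❓❓❓
❓❓❓❓❓❓❓❓❓❓❓
❓❓❓❓❓❓❓❓❓❓❓

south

❓❓❓❓❓❓❓❓❓❓❓
❓❓❓❓❓❓❓❓❓❓❓
❓❓❓⬜🚪⬜⬛⬛⬛⬛⬛
❓❓❓⬜⬜⬜⬛⬛⬛⬛⬛
❓❓❓⬜⬜⬜⬜⬜⬜⬜⬜
❓❓❓⬜⬜🔴⬛⬛⬛⬛⬛
❓❓❓⬛⬛⬛⬛⬛⬛⬛⬛
❓❓❓⬛⬛⬛⬛⬛❓❓❓
❓❓❓❓❓❓❓❓❓❓❓
❓❓❓❓❓❓❓❓❓❓❓
❓❓❓❓❓❓❓❓❓❓❓

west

❓❓❓❓❓❓❓❓❓❓❓
❓❓❓❓❓❓❓❓❓❓❓
❓❓❓❓⬜🚪⬜⬛⬛⬛⬛
❓❓❓⬛⬜⬜⬜⬛⬛⬛⬛
❓❓❓⬜⬜⬜⬜⬜⬜⬜⬜
❓❓❓⬛⬜🔴⬜⬛⬛⬛⬛
❓❓❓⬛⬛⬛⬛⬛⬛⬛⬛
❓❓❓⬛⬛⬛⬛⬛⬛❓❓
❓❓❓❓❓❓❓❓❓❓❓
❓❓❓❓❓❓❓❓❓❓❓
❓❓❓❓❓❓❓❓❓❓❓

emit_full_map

❓⬜🚪⬜⬛⬛⬛⬛⬛⬛⬜⬛⬛⬛⬛
⬛⬜⬜⬜⬛⬛⬛⬛⬛⬛⬜⬛⬛⬛⬜
⬜⬜⬜⬜⬜⬜⬜⬜⬜⬜⬜⬜⬜⬜⬜
⬛⬜🔴⬜⬛⬛⬛⬛⬛⬛⬛⬛⬛⬛⬜
⬛⬛⬛⬛⬛⬛⬛⬛⬛⬛⬛⬛⬛⬛⬛
⬛⬛⬛⬛⬛⬛❓❓❓❓❓❓❓❓❓

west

❓❓❓❓❓❓❓❓❓❓❓
❓❓❓❓❓❓❓❓❓❓❓
❓❓❓❓❓⬜🚪⬜⬛⬛⬛
❓❓❓⬛⬛⬜⬜⬜⬛⬛⬛
❓❓❓⬜⬜⬜⬜⬜⬜⬜⬜
❓❓❓⬛⬛🔴⬜⬜⬛⬛⬛
❓❓❓⬛⬛⬛⬛⬛⬛⬛⬛
❓❓❓⬛⬛⬛⬛⬛⬛⬛❓
❓❓❓❓❓❓❓❓❓❓❓
❓❓❓❓❓❓❓❓❓❓❓
❓❓❓❓❓❓❓❓❓❓❓

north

❓❓❓❓❓❓❓❓❓❓❓
❓❓❓❓❓❓❓❓❓❓❓
❓❓❓❓❓❓❓❓❓❓❓
❓❓❓⬛⬛⬜🚪⬜⬛⬛⬛
❓❓❓⬛⬛⬜⬜⬜⬛⬛⬛
❓❓❓⬜⬜🔴⬜⬜⬜⬜⬜
❓❓❓⬛⬛⬜⬜⬜⬛⬛⬛
❓❓❓⬛⬛⬛⬛⬛⬛⬛⬛
❓❓❓⬛⬛⬛⬛⬛⬛⬛❓
❓❓❓❓❓❓❓❓❓❓❓
❓❓❓❓❓❓❓❓❓❓❓

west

❓❓❓❓❓❓❓❓❓❓❓
❓❓❓❓❓❓❓❓❓❓❓
❓❓❓❓❓❓❓❓❓❓❓
❓❓❓⬜⬛⬛⬜🚪⬜⬛⬛
❓❓❓⬜⬛⬛⬜⬜⬜⬛⬛
❓❓❓⬜⬜🔴⬜⬜⬜⬜⬜
❓❓❓⬛⬛⬛⬜⬜⬜⬛⬛
❓❓❓⬛⬛⬛⬛⬛⬛⬛⬛
❓❓❓❓⬛⬛⬛⬛⬛⬛⬛
❓❓❓❓❓❓❓❓❓❓❓
❓❓❓❓❓❓❓❓❓❓❓

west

❓❓❓❓❓❓❓❓❓❓❓
❓❓❓❓❓❓❓❓❓❓❓
❓❓❓❓❓❓❓❓❓❓❓
❓❓❓⬜⬜⬛⬛⬜🚪⬜⬛
❓❓❓⬜⬜⬛⬛⬜⬜⬜⬛
❓❓❓⬜⬜🔴⬜⬜⬜⬜⬜
❓❓❓⬛⬛⬛⬛⬜⬜⬜⬛
❓❓❓⬛⬛⬛⬛⬛⬛⬛⬛
❓❓❓❓❓⬛⬛⬛⬛⬛⬛
❓❓❓❓❓❓❓❓❓❓❓
❓❓❓❓❓❓❓❓❓❓❓

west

❓❓❓❓❓❓❓❓❓❓❓
❓❓❓❓❓❓❓❓❓❓❓
❓❓❓❓❓❓❓❓❓❓❓
❓❓❓🚪⬜⬜⬛⬛⬜🚪⬜
❓❓❓📦⬜⬜⬛⬛⬜⬜⬜
❓❓❓⬜⬜🔴⬜⬜⬜⬜⬜
❓❓❓⬛⬛⬛⬛⬛⬜⬜⬜
❓❓❓⬛⬛⬛⬛⬛⬛⬛⬛
❓❓❓❓❓❓⬛⬛⬛⬛⬛
❓❓❓❓❓❓❓❓❓❓❓
❓❓❓❓❓❓❓❓❓❓❓

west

❓❓❓❓❓❓❓❓❓❓❓
❓❓❓❓❓❓❓❓❓❓❓
❓❓❓❓❓❓❓❓❓❓❓
❓❓❓⬜🚪⬜⬜⬛⬛⬜🚪
❓❓❓⬜📦⬜⬜⬛⬛⬜⬜
❓❓❓⬜⬜🔴⬜⬜⬜⬜⬜
❓❓❓⬛⬛⬛⬛⬛⬛⬜⬜
❓❓❓⬛⬛⬛⬛⬛⬛⬛⬛
❓❓❓❓❓❓❓⬛⬛⬛⬛
❓❓❓❓❓❓❓❓❓❓❓
❓❓❓❓❓❓❓❓❓❓❓

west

❓❓❓❓❓❓❓❓❓❓❓
❓❓❓❓❓❓❓❓❓❓❓
❓❓❓❓❓❓❓❓❓❓❓
❓❓❓⬜⬜🚪⬜⬜⬛⬛⬜
❓❓❓⬜⬜📦⬜⬜⬛⬛⬜
❓❓❓⬜⬜🔴⬜⬜⬜⬜⬜
❓❓❓⬛⬛⬛⬛⬛⬛⬛⬜
❓❓❓⬛⬛⬛⬛⬛⬛⬛⬛
❓❓❓❓❓❓❓❓⬛⬛⬛
❓❓❓❓❓❓❓❓❓❓❓
❓❓❓❓❓❓❓❓❓❓❓

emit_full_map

⬜⬜🚪⬜⬜⬛⬛⬜🚪⬜⬛⬛⬛⬛⬛⬛⬜⬛⬛⬛⬛
⬜⬜📦⬜⬜⬛⬛⬜⬜⬜⬛⬛⬛⬛⬛⬛⬜⬛⬛⬛⬜
⬜⬜🔴⬜⬜⬜⬜⬜⬜⬜⬜⬜⬜⬜⬜⬜⬜⬜⬜⬜⬜
⬛⬛⬛⬛⬛⬛⬛⬜⬜⬜⬛⬛⬛⬛⬛⬛⬛⬛⬛⬛⬜
⬛⬛⬛⬛⬛⬛⬛⬛⬛⬛⬛⬛⬛⬛⬛⬛⬛⬛⬛⬛⬛
❓❓❓❓❓⬛⬛⬛⬛⬛⬛⬛❓❓❓❓❓❓❓❓❓

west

❓❓❓❓❓❓❓❓❓❓❓
❓❓❓❓❓❓❓❓❓❓❓
❓❓❓❓❓❓❓❓❓❓❓
❓❓❓⬜⬜⬜🚪⬜⬜⬛⬛
❓❓❓⬜⬜⬜📦⬜⬜⬛⬛
❓❓❓⬜⬜🔴⬜⬜⬜⬜⬜
❓❓❓⬛⬛⬛⬛⬛⬛⬛⬛
❓❓❓⬛⬛⬛⬛⬛⬛⬛⬛
❓❓❓❓❓❓❓❓❓⬛⬛
❓❓❓❓❓❓❓❓❓❓❓
❓❓❓❓❓❓❓❓❓❓❓

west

❓❓❓❓❓❓❓❓❓❓❓
❓❓❓❓❓❓❓❓❓❓❓
❓❓❓❓❓❓❓❓❓❓❓
❓❓❓⬛⬜⬜⬜🚪⬜⬜⬛
❓❓❓⬜⬜⬜⬜📦⬜⬜⬛
❓❓❓⬜⬜🔴⬜⬜⬜⬜⬜
❓❓❓⬛⬛⬛⬛⬛⬛⬛⬛
❓❓❓⬛⬛⬛⬛⬛⬛⬛⬛
❓❓❓❓❓❓❓❓❓❓⬛
❓❓❓❓❓❓❓❓❓❓❓
❓❓❓❓❓❓❓❓❓❓❓

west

❓❓❓❓❓❓❓❓❓❓❓
❓❓❓❓❓❓❓❓❓❓❓
❓❓❓❓❓❓❓❓❓❓❓
❓❓❓⬛⬛⬜⬜⬜🚪⬜⬜
❓❓❓⬜⬜⬜⬜⬜📦⬜⬜
❓❓❓⬜⬜🔴⬜⬜⬜⬜⬜
❓❓❓⬛⬛⬛⬛⬛⬛⬛⬛
❓❓❓⬛⬛⬛⬛⬛⬛⬛⬛
❓❓❓❓❓❓❓❓❓❓❓
❓❓❓❓❓❓❓❓❓❓❓
❓❓❓❓❓❓❓❓❓❓❓

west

❓❓❓❓❓❓❓❓❓❓❓
❓❓❓❓❓❓❓❓❓❓❓
❓❓❓❓❓❓❓❓❓❓❓
❓❓❓⬛⬛⬛⬜⬜⬜🚪⬜
❓❓❓⬜⬜⬜⬜⬜⬜📦⬜
❓❓❓⬜⬜🔴⬜⬜⬜⬜⬜
❓❓❓⬛⬛⬛⬛⬛⬛⬛⬛
❓❓❓⬛⬛⬛⬛⬛⬛⬛⬛
❓❓❓❓❓❓❓❓❓❓❓
❓❓❓❓❓❓❓❓❓❓❓
❓❓❓❓❓❓❓❓❓❓❓

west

❓❓❓❓❓❓❓❓❓❓❓
❓❓❓❓❓❓❓❓❓❓❓
❓❓❓❓❓❓❓❓❓❓❓
❓❓❓⬛⬛⬛⬛⬜⬜⬜🚪
❓❓❓⬜⬜⬜⬜⬜⬜⬜📦
❓❓❓⬜⬜🔴⬜⬜⬜⬜⬜
❓❓❓⬛⬛⬛⬛⬛⬛⬛⬛
❓❓❓⬛⬛⬛⬛⬛⬛⬛⬛
❓❓❓❓❓❓❓❓❓❓❓
❓❓❓❓❓❓❓❓❓❓❓
❓❓❓❓❓❓❓❓❓❓❓

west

❓❓❓❓❓❓❓❓❓❓❓
❓❓❓❓❓❓❓❓❓❓❓
❓❓❓❓❓❓❓❓❓❓❓
❓❓❓⬜⬛⬛⬛⬛⬜⬜⬜
❓❓❓⬜⬜⬜⬜⬜⬜⬜⬜
❓❓❓⬜⬜🔴⬜⬜⬜⬜⬜
❓❓❓⬛⬛⬛⬛⬛⬛⬛⬛
❓❓❓⬛⬛⬛⬛⬛⬛⬛⬛
❓❓❓❓❓❓❓❓❓❓❓
❓❓❓❓❓❓❓❓❓❓❓
❓❓❓❓❓❓❓❓❓❓❓

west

❓❓❓❓❓❓❓❓❓❓❓
❓❓❓❓❓❓❓❓❓❓❓
❓❓❓❓❓❓❓❓❓❓❓
❓❓❓⬛⬜⬛⬛⬛⬛⬜⬜
❓❓❓⬛⬜⬜⬜⬜⬜⬜⬜
❓❓❓⬜⬜🔴⬜⬜⬜⬜⬜
❓❓❓⬛⬛⬛⬛⬛⬛⬛⬛
❓❓❓⬛⬛⬛⬛⬛⬛⬛⬛
❓❓❓❓❓❓❓❓❓❓❓
❓❓❓❓❓❓❓❓❓❓❓
❓❓❓❓❓❓❓❓❓❓❓

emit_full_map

⬛⬜⬛⬛⬛⬛⬜⬜⬜🚪⬜⬜⬛⬛⬜🚪⬜⬛⬛⬛⬛⬛⬛⬜⬛⬛⬛⬛
⬛⬜⬜⬜⬜⬜⬜⬜⬜📦⬜⬜⬛⬛⬜⬜⬜⬛⬛⬛⬛⬛⬛⬜⬛⬛⬛⬜
⬜⬜🔴⬜⬜⬜⬜⬜⬜⬜⬜⬜⬜⬜⬜⬜⬜⬜⬜⬜⬜⬜⬜⬜⬜⬜⬜⬜
⬛⬛⬛⬛⬛⬛⬛⬛⬛⬛⬛⬛⬛⬛⬜⬜⬜⬛⬛⬛⬛⬛⬛⬛⬛⬛⬛⬜
⬛⬛⬛⬛⬛⬛⬛⬛⬛⬛⬛⬛⬛⬛⬛⬛⬛⬛⬛⬛⬛⬛⬛⬛⬛⬛⬛⬛
❓❓❓❓❓❓❓❓❓❓❓❓⬛⬛⬛⬛⬛⬛⬛❓❓❓❓❓❓❓❓❓


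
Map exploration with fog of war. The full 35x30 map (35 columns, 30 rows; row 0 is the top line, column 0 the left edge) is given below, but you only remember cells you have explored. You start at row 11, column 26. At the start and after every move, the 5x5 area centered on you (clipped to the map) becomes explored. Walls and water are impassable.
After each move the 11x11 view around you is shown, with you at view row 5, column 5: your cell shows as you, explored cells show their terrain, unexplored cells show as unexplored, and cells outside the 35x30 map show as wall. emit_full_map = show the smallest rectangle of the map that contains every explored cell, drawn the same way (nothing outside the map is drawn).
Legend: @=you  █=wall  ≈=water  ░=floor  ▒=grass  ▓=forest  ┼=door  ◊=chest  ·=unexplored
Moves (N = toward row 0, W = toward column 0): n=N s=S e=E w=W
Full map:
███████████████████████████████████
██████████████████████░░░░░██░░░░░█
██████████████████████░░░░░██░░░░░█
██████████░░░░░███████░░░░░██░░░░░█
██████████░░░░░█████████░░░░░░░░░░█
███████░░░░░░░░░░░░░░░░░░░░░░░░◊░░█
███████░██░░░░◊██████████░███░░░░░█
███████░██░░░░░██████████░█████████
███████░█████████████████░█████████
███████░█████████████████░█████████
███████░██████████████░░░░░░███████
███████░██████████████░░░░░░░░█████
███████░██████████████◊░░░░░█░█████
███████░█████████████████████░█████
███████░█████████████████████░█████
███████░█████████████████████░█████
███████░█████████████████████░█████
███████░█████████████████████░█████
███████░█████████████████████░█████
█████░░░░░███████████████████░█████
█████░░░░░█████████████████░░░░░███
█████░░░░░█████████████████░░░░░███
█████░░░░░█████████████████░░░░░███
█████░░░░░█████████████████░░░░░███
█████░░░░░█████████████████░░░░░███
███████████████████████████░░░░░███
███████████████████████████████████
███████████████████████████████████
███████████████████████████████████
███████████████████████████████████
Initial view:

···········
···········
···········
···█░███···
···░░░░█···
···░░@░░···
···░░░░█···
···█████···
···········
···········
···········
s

···········
···········
···█░███···
···░░░░█···
···░░░░░···
···░░@░█···
···█████···
···█████···
···········
···········
···········

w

···········
···········
····█░███··
···░░░░░█··
···░░░░░░··
···░░@░░█··
···██████··
···██████··
···········
···········
···········

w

···········
···········
·····█░███·
···░░░░░░█·
···░░░░░░░·
···◊░@░░░█·
···███████·
···███████·
···········
···········
···········

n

···········
···········
···········
···███░███·
···░░░░░░█·
···░░@░░░░·
···◊░░░░░█·
···███████·
···███████·
···········
···········

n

···········
···········
···········
···███░█···
···███░███·
···░░@░░░█·
···░░░░░░░·
···◊░░░░░█·
···███████·
···███████·
···········

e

···········
···········
···········
··███░██···
··███░███··
··░░░@░░█··
··░░░░░░░··
··◊░░░░░█··
··███████··
··███████··
···········

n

···········
···········
···········
···██░██···
··███░██···
··███@███··
··░░░░░░█··
··░░░░░░░··
··◊░░░░░█··
··███████··
··███████··

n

···········
···········
···········
···██░██···
···██░██···
··███@██···
··███░███··
··░░░░░░█··
··░░░░░░░··
··◊░░░░░█··
··███████··

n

···········
···········
···········
···░░░░░···
···██░██···
···██@██···
··███░██···
··███░███··
··░░░░░░█··
··░░░░░░░··
··◊░░░░░█··

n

···········
···········
···········
···█░░░░···
···░░░░░···
···██@██···
···██░██···
··███░██···
··███░███··
··░░░░░░█··
··░░░░░░░··

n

···········
···········
···········
···░░░░█···
···█░░░░···
···░░@░░···
···██░██···
···██░██···
··███░██···
··███░███··
··░░░░░░█··

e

···········
···········
···········
··░░░░██···
··█░░░░░···
··░░░@░░···
··██░███···
··██░███···
·███░██····
·███░███···
·░░░░░░█···

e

···········
···········
···········
·░░░░██░···
·█░░░░░░···
·░░░░@░░···
·██░███░···
·██░████···
███░██·····
███░███····
░░░░░░█····

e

···········
···········
···········
░░░░██░░···
█░░░░░░░···
░░░░░@░░···
██░███░░···
██░█████···
██░██······
██░███·····
░░░░░█·····

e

···········
···········
···········
░░░██░░░···
░░░░░░░░···
░░░░░@░◊···
█░███░░░···
█░██████···
█░██·······
█░███······
░░░░█······

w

···········
···········
···········
░░░░██░░░··
█░░░░░░░░··
░░░░░@░░◊··
██░███░░░··
██░██████··
██░██······
██░███·····
░░░░░█·····

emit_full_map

·░░░░██░░░
·█░░░░░░░░
·░░░░░@░░◊
·██░███░░░
·██░██████
███░██····
███░███···
░░░░░░█···
░░░░░░░···
◊░░░░░█···
███████···
███████···

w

···········
···········
···········
·░░░░██░░░·
·█░░░░░░░░·
·░░░░@░░░◊·
·██░███░░░·
·██░██████·
███░██·····
███░███····
░░░░░░█····

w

···········
···········
···········
··░░░░██░░░
··█░░░░░░░░
··░░░@░░░░◊
··██░███░░░
··██░██████
·███░██····
·███░███···
·░░░░░░█···

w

···········
···········
···········
···░░░░██░░
···█░░░░░░░
···░░@░░░░░
···██░███░░
···██░█████
··███░██···
··███░███··
··░░░░░░█··

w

···········
···········
···········
···░░░░░██░
···██░░░░░░
···░░@░░░░░
···███░███░
···███░████
···███░██··
···███░███·
···░░░░░░█·

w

···········
···········
···········
···█░░░░░██
···███░░░░░
···░░@░░░░░
···████░███
···████░███
····███░██·
····███░███
····░░░░░░█

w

···········
···········
···········
···██░░░░░█
···████░░░░
···░░@░░░░░
···█████░██
···█████░██
·····███░██
·····███░██
·····░░░░░░

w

···········
···········
···········
···███░░░░░
···█████░░░
···░░@░░░░░
···██████░█
···██████░█
······███░█
······███░█
······░░░░░

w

···········
···········
···········
···████░░░░
···██████░░
···░░@░░░░░
···███████░
···███████░
·······███░
·······███░
·······░░░░

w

···········
···········
···········
···█████░░░
···███████░
···░░@░░░░░
···████████
···████████
········███
········███
········░░░

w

···········
···········
···········
···██████░░
···████████
···░░@░░░░░
···████████
···████████
·········██
·········██
·········░░

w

···········
···········
···········
···███████░
···████████
···░░@░░░░░
···████████
···████████
··········█
··········█
··········░

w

···········
···········
···········
···░███████
···░███████
···░░@░░░░░
···◊███████
···░███████
···········
···········
···········

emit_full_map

░███████░░░░░██░░░
░█████████░░░░░░░░
░░@░░░░░░░░░░░░░░◊
◊██████████░███░░░
░██████████░██████
········███░██····
········███░███···
········░░░░░░█···
········░░░░░░░···
········◊░░░░░█···
········███████···
········███████···


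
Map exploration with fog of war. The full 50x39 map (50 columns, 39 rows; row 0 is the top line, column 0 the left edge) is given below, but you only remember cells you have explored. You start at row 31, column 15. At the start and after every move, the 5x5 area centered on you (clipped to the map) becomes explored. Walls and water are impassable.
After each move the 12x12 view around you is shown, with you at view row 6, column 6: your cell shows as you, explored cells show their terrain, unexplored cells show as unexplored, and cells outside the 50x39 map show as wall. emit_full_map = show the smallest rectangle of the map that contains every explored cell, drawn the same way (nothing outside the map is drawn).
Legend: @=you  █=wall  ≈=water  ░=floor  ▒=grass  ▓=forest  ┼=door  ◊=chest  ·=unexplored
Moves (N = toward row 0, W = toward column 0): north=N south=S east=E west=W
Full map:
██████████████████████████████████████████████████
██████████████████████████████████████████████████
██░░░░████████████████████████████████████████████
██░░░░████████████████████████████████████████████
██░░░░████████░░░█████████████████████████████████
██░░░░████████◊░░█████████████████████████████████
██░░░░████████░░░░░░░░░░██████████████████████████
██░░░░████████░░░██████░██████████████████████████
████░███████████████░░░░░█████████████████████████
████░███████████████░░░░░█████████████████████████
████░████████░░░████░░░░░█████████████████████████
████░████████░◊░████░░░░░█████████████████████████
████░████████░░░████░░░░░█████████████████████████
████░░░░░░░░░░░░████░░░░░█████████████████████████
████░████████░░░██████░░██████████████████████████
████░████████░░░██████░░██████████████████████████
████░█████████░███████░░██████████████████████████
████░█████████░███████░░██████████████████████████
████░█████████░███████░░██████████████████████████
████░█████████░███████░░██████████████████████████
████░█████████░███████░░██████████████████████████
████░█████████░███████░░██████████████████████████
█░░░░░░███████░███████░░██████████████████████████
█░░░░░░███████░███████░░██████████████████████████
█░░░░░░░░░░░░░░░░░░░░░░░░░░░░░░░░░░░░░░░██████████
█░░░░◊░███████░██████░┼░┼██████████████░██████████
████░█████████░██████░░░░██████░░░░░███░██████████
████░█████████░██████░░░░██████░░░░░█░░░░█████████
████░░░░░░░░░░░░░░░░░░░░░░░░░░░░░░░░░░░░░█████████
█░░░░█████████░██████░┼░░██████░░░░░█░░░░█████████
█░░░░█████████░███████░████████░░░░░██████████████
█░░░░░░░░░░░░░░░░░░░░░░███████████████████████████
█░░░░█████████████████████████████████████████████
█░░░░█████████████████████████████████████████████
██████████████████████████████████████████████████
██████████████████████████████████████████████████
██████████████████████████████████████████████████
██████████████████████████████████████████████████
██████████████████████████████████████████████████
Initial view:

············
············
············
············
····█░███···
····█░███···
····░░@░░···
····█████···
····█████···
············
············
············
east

············
············
············
············
···█░████···
···█░████···
···░░░@░░···
···██████···
···██████···
············
············
············

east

············
············
············
············
··█░█████···
··█░█████···
··░░░░@░░···
··███████···
··███████···
············
············
············

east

············
············
············
············
·█░██████···
·█░██████···
·░░░░░@░░···
·████████···
·████████···
············
············
············

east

············
············
············
············
█░██████░···
█░███████···
░░░░░░@░░···
█████████···
█████████···
············
············
············

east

············
············
············
············
░██████░┼···
░███████░···
░░░░░░@░░···
█████████···
█████████···
············
············
············

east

············
············
············
············
██████░┼░···
███████░█···
░░░░░░@░█···
█████████···
█████████···
············
············
············

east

············
············
············
············
█████░┼░░···
██████░██···
░░░░░░@██···
█████████···
█████████···
············
············
············

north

············
············
············
············
····░░░░░···
█████░┼░░···
██████@██···
░░░░░░░██···
█████████···
█████████···
············
············

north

············
············
············
············
····█░░░░···
····░░░░░···
█████░@░░···
██████░██···
░░░░░░░██···
█████████···
█████████···
············

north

············
············
············
············
····█░░░░···
····█░░░░···
····░░@░░···
█████░┼░░···
██████░██···
░░░░░░░██···
█████████···
█████████···

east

············
············
············
············
···█░░░░█···
···█░░░░█···
···░░░@░░···
████░┼░░█···
█████░███···
░░░░░░██····
████████····
████████····

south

············
············
············
···█░░░░█···
···█░░░░█···
···░░░░░░···
████░┼@░█···
█████░███···
░░░░░░███···
████████····
████████····
············

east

············
············
············
··█░░░░█····
··█░░░░██···
··░░░░░░░···
███░┼░@██···
████░████···
░░░░░████···
███████·····
███████·····
············

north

············
············
············
············
··█░░░░██···
··█░░░░██···
··░░░░@░░···
███░┼░░██···
████░████···
░░░░░████···
███████·····
███████·····

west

············
············
············
············
···█░░░░██··
···█░░░░██··
···░░░@░░░··
████░┼░░██··
█████░████··
░░░░░░████··
████████····
████████····

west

············
············
············
············
····█░░░░██·
····█░░░░██·
····░░@░░░░·
█████░┼░░██·
██████░████·
░░░░░░░████·
█████████···
█████████···

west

············
············
············
············
····██░░░░██
····██░░░░██
····░░@░░░░░
██████░┼░░██
███████░████
░░░░░░░░████
██████████··
██████████··

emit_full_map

······██░░░░██
······██░░░░██
······░░@░░░░░
█░██████░┼░░██
█░███████░████
░░░░░░░░░░████
████████████··
████████████··

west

············
············
············
············
····███░░░░█
····███░░░░█
····░░@░░░░░
░██████░┼░░█
░███████░███
░░░░░░░░░███
███████████·
███████████·

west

············
············
············
············
····████░░░░
····████░░░░
····░░@░░░░░
█░██████░┼░░
█░███████░██
░░░░░░░░░░██
████████████
████████████

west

············
············
············
············
····█████░░░
····█████░░░
····░░@░░░░░
·█░██████░┼░
·█░███████░█
·░░░░░░░░░░█
·███████████
·███████████

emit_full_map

···█████░░░░██
···█████░░░░██
···░░@░░░░░░░░
█░██████░┼░░██
█░███████░████
░░░░░░░░░░████
████████████··
████████████··
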